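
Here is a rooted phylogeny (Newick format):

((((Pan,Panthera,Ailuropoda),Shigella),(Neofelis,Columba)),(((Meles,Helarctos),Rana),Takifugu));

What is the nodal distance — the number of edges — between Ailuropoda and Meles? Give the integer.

The MRCA of Ailuropoda and Meles is the root of the tree.
From Ailuropoda up to that node: 4 branches. From Meles up to the same node: 4 branches. Total: 4 + 4 = 8.

8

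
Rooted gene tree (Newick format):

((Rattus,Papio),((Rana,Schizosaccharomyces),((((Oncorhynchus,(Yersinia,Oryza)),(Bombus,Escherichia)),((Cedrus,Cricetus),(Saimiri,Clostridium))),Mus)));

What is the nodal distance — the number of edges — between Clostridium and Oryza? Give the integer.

The MRCA of Clostridium and Oryza is the node subtending (((Oncorhynchus,(Yersinia,Oryza)),(Bombus,Escherichia)),((Cedrus,Cricetus),(Saimiri,Clostridium))).
From Clostridium up to that node: 3 branches. From Oryza up to the same node: 4 branches. Total: 3 + 4 = 7.

7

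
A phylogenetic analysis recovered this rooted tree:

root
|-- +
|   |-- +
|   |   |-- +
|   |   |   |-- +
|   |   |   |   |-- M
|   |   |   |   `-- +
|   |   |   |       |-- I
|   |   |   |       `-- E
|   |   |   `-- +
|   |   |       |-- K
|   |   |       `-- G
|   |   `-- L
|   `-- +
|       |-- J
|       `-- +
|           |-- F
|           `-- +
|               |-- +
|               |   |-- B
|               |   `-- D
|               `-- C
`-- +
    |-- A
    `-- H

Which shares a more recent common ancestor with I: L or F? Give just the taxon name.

L

The MRCA of I and L subtends (((M,(I,E)),(K,G)),L) (6 taxa).
The MRCA of I and F subtends ((((M,(I,E)),(K,G)),L),(J,(F,((B,D),C)))) (11 taxa).
The first is nested inside the second, so I shares a more recent common ancestor with L.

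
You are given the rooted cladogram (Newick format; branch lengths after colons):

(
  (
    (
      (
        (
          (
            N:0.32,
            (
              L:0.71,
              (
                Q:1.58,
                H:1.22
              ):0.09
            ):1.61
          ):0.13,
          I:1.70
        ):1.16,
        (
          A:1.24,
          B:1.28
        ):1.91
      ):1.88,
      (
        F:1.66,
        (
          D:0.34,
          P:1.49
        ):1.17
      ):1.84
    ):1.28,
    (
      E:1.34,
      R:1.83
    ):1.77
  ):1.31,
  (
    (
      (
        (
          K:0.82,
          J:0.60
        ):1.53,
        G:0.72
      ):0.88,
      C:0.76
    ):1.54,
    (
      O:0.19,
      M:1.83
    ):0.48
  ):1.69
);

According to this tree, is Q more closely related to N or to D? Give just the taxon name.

The MRCA of Q and N subtends (N,(L,(Q,H))) (4 taxa).
The MRCA of Q and D subtends ((((N,(L,(Q,H))),I),(A,B)),(F,(D,P))) (10 taxa).
The first is nested inside the second, so Q shares a more recent common ancestor with N.

N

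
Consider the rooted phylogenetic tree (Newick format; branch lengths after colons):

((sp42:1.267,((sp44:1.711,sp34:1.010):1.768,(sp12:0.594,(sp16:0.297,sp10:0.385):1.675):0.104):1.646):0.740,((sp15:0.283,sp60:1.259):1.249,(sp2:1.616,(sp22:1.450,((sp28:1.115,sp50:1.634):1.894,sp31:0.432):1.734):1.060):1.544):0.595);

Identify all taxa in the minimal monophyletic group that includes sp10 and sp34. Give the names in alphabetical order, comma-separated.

sp10, sp12, sp16, sp34, sp44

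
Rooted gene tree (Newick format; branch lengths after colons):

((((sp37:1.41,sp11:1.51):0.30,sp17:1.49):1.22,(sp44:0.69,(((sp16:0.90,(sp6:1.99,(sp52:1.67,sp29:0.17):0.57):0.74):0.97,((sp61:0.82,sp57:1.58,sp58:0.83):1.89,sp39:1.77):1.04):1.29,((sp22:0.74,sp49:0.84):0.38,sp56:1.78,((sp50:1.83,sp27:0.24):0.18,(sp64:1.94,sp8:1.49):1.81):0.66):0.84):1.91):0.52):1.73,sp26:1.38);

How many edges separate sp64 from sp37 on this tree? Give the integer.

9

The MRCA of sp64 and sp37 is the node subtending (((sp37,sp11),sp17),(sp44,(((sp16,(sp6,(sp52,sp29))),((sp61,sp57,sp58),sp39)),((sp22,sp49),sp56,((sp50,sp27),(sp64,sp8)))))).
From sp64 up to that node: 6 branches. From sp37 up to the same node: 3 branches. Total: 6 + 3 = 9.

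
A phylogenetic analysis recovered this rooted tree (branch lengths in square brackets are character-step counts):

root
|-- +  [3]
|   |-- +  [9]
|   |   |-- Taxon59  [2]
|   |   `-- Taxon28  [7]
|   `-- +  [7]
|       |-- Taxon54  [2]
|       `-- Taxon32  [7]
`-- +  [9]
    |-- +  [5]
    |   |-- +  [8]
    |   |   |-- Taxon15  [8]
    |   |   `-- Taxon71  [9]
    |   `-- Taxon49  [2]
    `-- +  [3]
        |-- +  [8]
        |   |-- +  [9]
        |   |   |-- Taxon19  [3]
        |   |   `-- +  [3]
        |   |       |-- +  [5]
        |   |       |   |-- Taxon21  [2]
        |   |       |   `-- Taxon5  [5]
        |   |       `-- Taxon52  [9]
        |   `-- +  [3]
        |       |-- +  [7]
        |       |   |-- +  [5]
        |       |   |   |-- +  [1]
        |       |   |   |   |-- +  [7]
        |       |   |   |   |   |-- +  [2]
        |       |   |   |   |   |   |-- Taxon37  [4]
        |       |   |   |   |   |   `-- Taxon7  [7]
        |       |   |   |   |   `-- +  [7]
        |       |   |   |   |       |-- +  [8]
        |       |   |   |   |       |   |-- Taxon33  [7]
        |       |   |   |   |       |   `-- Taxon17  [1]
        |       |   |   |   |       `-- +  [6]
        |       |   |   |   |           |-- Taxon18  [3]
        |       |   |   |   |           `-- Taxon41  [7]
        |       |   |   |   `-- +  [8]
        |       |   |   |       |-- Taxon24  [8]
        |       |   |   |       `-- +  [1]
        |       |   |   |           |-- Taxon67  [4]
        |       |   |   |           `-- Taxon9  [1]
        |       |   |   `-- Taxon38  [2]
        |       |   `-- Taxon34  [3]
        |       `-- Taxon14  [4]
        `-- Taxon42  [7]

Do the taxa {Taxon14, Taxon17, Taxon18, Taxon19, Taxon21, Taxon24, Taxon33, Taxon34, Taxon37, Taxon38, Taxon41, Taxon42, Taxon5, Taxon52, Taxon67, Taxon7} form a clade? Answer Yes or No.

No

The MRCA of the listed taxa subtends (((Taxon19,((Taxon21,Taxon5),Taxon52)),((((((Taxon37,Taxon7),((Taxon33,Taxon17),(Taxon18,Taxon41))),(Taxon24,(Taxon67,Taxon9))),Taxon38),Taxon34),Taxon14)),Taxon42).
That clade also contains Taxon9, which is not in the proposed group, so the group is not monophyletic.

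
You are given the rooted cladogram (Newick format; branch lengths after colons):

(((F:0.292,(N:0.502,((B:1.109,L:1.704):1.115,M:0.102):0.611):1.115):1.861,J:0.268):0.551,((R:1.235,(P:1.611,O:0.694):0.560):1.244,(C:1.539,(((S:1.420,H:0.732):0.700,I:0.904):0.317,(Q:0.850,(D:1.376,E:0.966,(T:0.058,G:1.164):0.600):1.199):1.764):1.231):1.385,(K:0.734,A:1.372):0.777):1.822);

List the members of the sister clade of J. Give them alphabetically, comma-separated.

B, F, L, M, N

J attaches to the tree at the node subtending ((F,(N,((B,L),M))),J).
The other lineage descending from that same node — the sister group — is (F,(N,((B,L),M))); its 5 tips in alphabetical order are the answer.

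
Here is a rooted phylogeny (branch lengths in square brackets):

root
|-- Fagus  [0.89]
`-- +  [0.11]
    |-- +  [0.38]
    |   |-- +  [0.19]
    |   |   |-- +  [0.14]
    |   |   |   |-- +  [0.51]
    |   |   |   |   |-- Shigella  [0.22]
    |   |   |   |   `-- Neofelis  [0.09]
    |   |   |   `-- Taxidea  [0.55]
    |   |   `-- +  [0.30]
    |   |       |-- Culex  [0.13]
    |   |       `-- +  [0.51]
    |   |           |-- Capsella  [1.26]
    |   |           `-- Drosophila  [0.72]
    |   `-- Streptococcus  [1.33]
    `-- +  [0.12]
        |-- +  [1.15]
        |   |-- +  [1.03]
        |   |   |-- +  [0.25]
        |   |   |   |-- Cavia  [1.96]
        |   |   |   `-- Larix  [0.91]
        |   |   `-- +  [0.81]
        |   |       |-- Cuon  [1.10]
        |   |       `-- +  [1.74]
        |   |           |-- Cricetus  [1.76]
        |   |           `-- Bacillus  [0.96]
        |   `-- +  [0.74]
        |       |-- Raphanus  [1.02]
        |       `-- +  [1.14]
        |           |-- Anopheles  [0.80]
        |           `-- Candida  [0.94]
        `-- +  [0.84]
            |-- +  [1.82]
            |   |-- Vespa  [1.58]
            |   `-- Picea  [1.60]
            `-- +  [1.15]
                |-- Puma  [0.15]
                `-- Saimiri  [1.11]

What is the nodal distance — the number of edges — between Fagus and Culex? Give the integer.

The MRCA of Fagus and Culex is the root of the tree.
From Fagus up to that node: 1 branch. From Culex up to the same node: 5 branches. Total: 1 + 5 = 6.

6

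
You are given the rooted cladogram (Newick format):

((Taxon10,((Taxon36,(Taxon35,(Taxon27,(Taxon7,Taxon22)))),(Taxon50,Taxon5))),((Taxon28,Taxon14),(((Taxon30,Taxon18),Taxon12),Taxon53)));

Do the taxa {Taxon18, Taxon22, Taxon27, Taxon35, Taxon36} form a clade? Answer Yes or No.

The MRCA of the listed taxa is the root, so the smallest clade containing them is the whole tree.
That clade also contains Taxon10, Taxon12, Taxon14, Taxon28, Taxon30, Taxon5, Taxon50, Taxon53, Taxon7, which are not in the proposed group, so the group is not monophyletic.

No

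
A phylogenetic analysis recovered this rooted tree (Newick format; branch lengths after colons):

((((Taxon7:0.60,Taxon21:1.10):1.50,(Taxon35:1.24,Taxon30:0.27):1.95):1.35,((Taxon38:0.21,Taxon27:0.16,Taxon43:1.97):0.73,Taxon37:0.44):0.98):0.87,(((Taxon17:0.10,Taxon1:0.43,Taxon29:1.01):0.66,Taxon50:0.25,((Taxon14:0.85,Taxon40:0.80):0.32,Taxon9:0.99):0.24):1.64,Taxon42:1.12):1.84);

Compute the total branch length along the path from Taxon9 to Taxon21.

9.53

The path runs Taxon9 → … → MRCA → … → Taxon21; the MRCA is the root of the tree.
Branch lengths along that path: 0.99 + 0.24 + 1.64 + 1.84 + 0.87 + 1.35 + 1.50 + 1.10 = 9.53.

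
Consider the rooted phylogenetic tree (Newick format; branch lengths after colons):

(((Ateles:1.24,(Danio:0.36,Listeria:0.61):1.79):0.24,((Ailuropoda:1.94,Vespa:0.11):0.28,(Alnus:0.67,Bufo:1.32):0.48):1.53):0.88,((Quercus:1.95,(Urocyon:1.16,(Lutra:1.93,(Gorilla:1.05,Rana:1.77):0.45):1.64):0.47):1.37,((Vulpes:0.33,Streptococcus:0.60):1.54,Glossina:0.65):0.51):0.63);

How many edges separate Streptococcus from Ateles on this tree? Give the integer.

7

The MRCA of Streptococcus and Ateles is the root of the tree.
From Streptococcus up to that node: 4 branches. From Ateles up to the same node: 3 branches. Total: 4 + 3 = 7.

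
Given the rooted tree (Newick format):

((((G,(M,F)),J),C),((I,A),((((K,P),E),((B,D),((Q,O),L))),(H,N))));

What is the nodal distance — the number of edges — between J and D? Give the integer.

The MRCA of J and D is the root of the tree.
From J up to that node: 3 branches. From D up to the same node: 6 branches. Total: 3 + 6 = 9.

9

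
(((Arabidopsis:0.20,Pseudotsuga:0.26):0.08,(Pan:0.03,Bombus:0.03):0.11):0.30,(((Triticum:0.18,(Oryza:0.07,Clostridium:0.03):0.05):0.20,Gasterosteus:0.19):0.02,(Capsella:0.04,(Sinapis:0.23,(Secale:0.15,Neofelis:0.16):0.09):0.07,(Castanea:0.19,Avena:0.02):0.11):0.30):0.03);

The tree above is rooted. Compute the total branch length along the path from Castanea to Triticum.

The path runs Castanea → … → MRCA → … → Triticum; the MRCA is the node subtending (((Triticum,(Oryza,Clostridium)),Gasterosteus),(Capsella,(Sinapis,(Secale,Neofelis)),(Castanea,Avena))).
Branch lengths along that path: 0.19 + 0.11 + 0.30 + 0.02 + 0.20 + 0.18 = 1.00.

1.00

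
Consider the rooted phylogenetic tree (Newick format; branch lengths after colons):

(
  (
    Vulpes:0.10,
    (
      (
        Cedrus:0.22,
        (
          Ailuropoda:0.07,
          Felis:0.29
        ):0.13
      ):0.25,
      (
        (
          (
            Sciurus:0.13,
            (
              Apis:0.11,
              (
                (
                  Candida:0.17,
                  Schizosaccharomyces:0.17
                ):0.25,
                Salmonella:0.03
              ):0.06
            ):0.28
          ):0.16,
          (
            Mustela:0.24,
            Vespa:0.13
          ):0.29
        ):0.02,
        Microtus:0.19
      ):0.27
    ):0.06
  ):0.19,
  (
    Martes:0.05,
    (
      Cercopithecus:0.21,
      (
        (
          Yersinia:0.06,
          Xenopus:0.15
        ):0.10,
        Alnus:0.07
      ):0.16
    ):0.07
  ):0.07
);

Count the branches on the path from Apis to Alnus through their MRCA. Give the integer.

11

The MRCA of Apis and Alnus is the root of the tree.
From Apis up to that node: 7 branches. From Alnus up to the same node: 4 branches. Total: 7 + 4 = 11.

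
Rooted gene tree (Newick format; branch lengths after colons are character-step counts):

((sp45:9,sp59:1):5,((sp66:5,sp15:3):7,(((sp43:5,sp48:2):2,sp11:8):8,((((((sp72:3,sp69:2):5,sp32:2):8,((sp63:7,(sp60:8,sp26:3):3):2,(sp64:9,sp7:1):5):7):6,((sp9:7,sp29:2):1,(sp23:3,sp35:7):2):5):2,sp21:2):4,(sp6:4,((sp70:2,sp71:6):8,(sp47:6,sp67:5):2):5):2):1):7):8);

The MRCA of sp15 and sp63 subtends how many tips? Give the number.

The MRCA of sp15 and sp63 is the node subtending ((sp66,sp15),(((sp43,sp48),sp11),((((((sp72,sp69),sp32),((sp63,(sp60,sp26)),(sp64,sp7))),((sp9,sp29),(sp23,sp35))),sp21),(sp6,((sp70,sp71),(sp47,sp67)))))).
That clade contains 23 terminal taxa: sp11, sp15, sp21, sp23, sp26, sp29, sp32, sp35, sp43, sp47, sp48, sp6, sp60, sp63, sp64, sp66, sp67, sp69, sp7, sp70, sp71, sp72, sp9.

23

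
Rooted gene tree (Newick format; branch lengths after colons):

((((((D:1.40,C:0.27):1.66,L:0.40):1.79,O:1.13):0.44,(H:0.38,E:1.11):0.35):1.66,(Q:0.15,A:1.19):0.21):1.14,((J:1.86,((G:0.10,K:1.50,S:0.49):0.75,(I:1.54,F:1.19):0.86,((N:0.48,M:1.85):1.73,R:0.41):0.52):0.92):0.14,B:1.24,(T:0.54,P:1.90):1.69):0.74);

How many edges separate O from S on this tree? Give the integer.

9

The MRCA of O and S is the root of the tree.
From O up to that node: 4 branches. From S up to the same node: 5 branches. Total: 4 + 5 = 9.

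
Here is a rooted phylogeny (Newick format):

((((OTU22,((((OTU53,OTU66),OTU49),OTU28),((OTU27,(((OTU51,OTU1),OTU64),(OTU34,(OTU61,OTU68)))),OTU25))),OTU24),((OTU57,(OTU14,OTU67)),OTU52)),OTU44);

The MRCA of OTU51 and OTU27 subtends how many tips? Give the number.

The MRCA of OTU51 and OTU27 is the node subtending (OTU27,(((OTU51,OTU1),OTU64),(OTU34,(OTU61,OTU68)))).
That clade contains 7 terminal taxa: OTU1, OTU27, OTU34, OTU51, OTU61, OTU64, OTU68.

7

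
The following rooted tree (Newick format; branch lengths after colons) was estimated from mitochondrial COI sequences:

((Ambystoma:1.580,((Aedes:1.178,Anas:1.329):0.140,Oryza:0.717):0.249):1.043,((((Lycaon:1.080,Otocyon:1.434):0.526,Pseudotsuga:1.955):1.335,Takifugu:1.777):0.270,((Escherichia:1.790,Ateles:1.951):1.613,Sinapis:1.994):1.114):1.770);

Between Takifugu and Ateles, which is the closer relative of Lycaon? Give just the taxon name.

Takifugu

The MRCA of Lycaon and Takifugu subtends (((Lycaon,Otocyon),Pseudotsuga),Takifugu) (4 taxa).
The MRCA of Lycaon and Ateles subtends ((((Lycaon,Otocyon),Pseudotsuga),Takifugu),((Escherichia,Ateles),Sinapis)) (7 taxa).
The first is nested inside the second, so Lycaon shares a more recent common ancestor with Takifugu.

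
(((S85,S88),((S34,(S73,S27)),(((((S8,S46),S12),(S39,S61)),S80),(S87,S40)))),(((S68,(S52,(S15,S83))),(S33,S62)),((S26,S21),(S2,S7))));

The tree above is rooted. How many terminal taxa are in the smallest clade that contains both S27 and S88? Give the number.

13

The MRCA of S27 and S88 is the node subtending ((S85,S88),((S34,(S73,S27)),(((((S8,S46),S12),(S39,S61)),S80),(S87,S40)))).
That clade contains 13 terminal taxa: S12, S27, S34, S39, S40, S46, S61, S73, S8, S80, S85, S87, S88.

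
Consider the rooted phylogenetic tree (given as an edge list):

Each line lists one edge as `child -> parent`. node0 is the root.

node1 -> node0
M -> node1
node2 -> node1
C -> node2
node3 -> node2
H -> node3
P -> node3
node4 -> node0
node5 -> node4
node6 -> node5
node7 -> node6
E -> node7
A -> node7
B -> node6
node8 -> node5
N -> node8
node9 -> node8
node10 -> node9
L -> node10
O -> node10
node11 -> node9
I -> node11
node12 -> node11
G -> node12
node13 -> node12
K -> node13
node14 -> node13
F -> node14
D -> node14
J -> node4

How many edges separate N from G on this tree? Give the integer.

5

The MRCA of N and G is the node subtending (N,((L,O),(I,(G,(K,(F,D)))))).
From N up to that node: 1 branch. From G up to the same node: 4 branches. Total: 1 + 4 = 5.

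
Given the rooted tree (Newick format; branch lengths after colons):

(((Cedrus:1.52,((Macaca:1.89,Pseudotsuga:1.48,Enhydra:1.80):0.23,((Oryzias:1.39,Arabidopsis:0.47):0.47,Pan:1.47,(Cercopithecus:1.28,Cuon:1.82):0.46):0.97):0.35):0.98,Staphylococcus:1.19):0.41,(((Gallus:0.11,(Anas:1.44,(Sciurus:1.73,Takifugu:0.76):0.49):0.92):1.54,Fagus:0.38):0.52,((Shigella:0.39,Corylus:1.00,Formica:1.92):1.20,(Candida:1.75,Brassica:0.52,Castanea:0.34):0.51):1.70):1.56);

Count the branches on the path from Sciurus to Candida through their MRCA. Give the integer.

8

The MRCA of Sciurus and Candida is the node subtending (((Gallus,(Anas,(Sciurus,Takifugu))),Fagus),((Shigella,Corylus,Formica),(Candida,Brassica,Castanea))).
From Sciurus up to that node: 5 branches. From Candida up to the same node: 3 branches. Total: 5 + 3 = 8.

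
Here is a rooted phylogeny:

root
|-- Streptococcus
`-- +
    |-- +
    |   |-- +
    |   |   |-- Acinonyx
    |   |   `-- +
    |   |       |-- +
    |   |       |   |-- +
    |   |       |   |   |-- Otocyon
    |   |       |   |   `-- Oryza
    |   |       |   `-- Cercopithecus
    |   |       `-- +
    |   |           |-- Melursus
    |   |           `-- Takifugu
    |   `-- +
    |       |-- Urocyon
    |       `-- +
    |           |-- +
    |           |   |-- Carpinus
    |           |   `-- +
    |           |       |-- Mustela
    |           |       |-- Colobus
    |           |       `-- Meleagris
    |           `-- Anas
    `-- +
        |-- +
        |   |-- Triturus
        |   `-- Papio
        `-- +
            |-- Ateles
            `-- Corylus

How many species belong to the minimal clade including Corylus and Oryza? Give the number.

16

The MRCA of Corylus and Oryza is the node subtending (((Acinonyx,(((Otocyon,Oryza),Cercopithecus),(Melursus,Takifugu))),(Urocyon,((Carpinus,(Mustela,Colobus,Meleagris)),Anas))),((Triturus,Papio),(Ateles,Corylus))).
That clade contains 16 terminal taxa: Acinonyx, Anas, Ateles, Carpinus, Cercopithecus, Colobus, Corylus, Meleagris, Melursus, Mustela, Oryza, Otocyon, Papio, Takifugu, Triturus, Urocyon.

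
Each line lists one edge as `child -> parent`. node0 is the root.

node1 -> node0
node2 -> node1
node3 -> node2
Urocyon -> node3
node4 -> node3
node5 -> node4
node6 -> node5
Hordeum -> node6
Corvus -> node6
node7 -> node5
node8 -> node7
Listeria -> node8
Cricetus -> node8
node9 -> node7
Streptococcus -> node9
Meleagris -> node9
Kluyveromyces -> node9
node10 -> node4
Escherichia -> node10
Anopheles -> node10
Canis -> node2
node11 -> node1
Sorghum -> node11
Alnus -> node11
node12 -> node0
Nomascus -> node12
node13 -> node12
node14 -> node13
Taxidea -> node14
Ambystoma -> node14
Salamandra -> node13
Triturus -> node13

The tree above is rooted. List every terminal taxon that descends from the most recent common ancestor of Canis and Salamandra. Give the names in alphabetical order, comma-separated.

Alnus, Ambystoma, Anopheles, Canis, Corvus, Cricetus, Escherichia, Hordeum, Kluyveromyces, Listeria, Meleagris, Nomascus, Salamandra, Sorghum, Streptococcus, Taxidea, Triturus, Urocyon

Tracing Canis: it sits inside ((Urocyon,(((Hordeum,Corvus),((Listeria,Cricetus),(Streptococcus,Meleagris,Kluyveromyces))),(Escherichia,Anopheles))),Canis).
Tracing Salamandra: it sits inside ((Taxidea,Ambystoma),Salamandra,Triturus).
The smallest clade enclosing both is the whole tree (their MRCA is the root), so the answer is all 18 tips in alphabetical order.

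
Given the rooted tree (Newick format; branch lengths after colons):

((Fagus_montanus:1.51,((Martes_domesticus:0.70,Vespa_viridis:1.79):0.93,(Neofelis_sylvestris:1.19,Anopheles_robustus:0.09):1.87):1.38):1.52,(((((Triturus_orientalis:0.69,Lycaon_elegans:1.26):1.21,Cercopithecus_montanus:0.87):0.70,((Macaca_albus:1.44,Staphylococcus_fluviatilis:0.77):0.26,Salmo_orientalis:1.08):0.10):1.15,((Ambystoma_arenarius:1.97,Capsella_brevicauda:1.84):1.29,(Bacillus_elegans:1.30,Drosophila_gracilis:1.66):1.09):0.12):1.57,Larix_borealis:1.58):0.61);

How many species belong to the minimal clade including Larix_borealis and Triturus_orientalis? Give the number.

The MRCA of Larix_borealis and Triturus_orientalis is the node subtending (((((Triturus_orientalis,Lycaon_elegans),Cercopithecus_montanus),((Macaca_albus,Staphylococcus_fluviatilis),Salmo_orientalis)),((Ambystoma_arenarius,Capsella_brevicauda),(Bacillus_elegans,Drosophila_gracilis))),Larix_borealis).
That clade contains 11 terminal taxa: Ambystoma_arenarius, Bacillus_elegans, Capsella_brevicauda, Cercopithecus_montanus, Drosophila_gracilis, Larix_borealis, Lycaon_elegans, Macaca_albus, Salmo_orientalis, Staphylococcus_fluviatilis, Triturus_orientalis.

11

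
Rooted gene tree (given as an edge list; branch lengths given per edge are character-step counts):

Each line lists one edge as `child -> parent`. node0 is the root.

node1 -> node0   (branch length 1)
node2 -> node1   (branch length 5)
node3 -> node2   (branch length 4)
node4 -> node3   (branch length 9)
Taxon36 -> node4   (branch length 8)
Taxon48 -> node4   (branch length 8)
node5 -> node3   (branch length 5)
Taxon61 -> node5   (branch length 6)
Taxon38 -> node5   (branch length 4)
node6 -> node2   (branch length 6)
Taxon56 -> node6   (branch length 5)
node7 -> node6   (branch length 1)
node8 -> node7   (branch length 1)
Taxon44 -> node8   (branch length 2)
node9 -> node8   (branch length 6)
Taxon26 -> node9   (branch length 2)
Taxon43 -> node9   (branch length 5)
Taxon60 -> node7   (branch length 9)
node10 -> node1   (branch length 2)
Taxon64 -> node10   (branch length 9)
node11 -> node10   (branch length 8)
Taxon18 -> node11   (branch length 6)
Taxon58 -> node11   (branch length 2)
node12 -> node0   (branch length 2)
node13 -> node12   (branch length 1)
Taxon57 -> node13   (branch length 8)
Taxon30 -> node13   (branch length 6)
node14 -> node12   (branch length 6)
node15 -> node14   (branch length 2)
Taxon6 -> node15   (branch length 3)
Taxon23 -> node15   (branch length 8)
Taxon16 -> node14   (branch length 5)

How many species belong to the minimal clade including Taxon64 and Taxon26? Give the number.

12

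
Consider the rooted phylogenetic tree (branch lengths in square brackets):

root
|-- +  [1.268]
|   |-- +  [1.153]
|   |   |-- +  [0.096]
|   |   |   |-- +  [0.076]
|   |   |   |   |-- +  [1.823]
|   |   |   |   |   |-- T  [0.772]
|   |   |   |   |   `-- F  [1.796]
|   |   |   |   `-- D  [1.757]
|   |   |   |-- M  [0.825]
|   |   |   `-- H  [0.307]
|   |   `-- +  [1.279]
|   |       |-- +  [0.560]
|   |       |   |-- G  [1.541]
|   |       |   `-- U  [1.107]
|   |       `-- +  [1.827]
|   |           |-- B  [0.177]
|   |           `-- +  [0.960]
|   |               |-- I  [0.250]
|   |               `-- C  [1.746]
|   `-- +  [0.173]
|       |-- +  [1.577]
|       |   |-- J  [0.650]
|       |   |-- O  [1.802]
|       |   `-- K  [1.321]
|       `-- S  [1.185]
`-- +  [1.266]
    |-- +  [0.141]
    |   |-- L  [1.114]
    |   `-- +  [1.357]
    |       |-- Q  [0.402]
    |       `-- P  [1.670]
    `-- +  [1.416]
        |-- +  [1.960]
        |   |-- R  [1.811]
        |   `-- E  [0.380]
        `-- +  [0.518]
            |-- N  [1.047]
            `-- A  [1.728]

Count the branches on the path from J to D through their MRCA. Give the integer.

The MRCA of J and D is the node subtending (((((T,F),D),M,H),((G,U),(B,(I,C)))),((J,O,K),S)).
From J up to that node: 3 branches. From D up to the same node: 4 branches. Total: 3 + 4 = 7.

7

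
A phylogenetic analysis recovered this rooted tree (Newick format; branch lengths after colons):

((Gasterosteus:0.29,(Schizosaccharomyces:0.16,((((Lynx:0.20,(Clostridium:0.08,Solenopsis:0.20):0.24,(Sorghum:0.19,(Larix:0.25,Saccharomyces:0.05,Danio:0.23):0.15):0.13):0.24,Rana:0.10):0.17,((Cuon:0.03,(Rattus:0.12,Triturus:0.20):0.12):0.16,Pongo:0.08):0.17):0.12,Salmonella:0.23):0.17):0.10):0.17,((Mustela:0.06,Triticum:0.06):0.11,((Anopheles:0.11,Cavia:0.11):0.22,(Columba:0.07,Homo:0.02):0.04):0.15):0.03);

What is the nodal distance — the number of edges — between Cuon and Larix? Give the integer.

The MRCA of Cuon and Larix is the node subtending (((Lynx,(Clostridium,Solenopsis),(Sorghum,(Larix,Saccharomyces,Danio))),Rana),((Cuon,(Rattus,Triturus)),Pongo)).
From Cuon up to that node: 3 branches. From Larix up to the same node: 5 branches. Total: 3 + 5 = 8.

8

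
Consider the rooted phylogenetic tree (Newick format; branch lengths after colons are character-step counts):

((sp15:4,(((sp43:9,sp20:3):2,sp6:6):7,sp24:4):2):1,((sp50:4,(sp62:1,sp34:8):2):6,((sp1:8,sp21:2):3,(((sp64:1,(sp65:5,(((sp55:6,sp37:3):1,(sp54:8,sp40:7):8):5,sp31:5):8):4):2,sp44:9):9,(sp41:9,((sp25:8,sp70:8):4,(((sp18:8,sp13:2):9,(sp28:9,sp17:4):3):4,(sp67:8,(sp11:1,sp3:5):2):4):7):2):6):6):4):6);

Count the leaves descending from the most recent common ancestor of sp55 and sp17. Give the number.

The MRCA of sp55 and sp17 is the node subtending (((sp64,(sp65,(((sp55,sp37),(sp54,sp40)),sp31))),sp44),(sp41,((sp25,sp70),(((sp18,sp13),(sp28,sp17)),(sp67,(sp11,sp3)))))).
That clade contains 18 terminal taxa: sp11, sp13, sp17, sp18, sp25, sp28, sp3, sp31, sp37, sp40, sp41, sp44, sp54, sp55, sp64, sp65, sp67, sp70.

18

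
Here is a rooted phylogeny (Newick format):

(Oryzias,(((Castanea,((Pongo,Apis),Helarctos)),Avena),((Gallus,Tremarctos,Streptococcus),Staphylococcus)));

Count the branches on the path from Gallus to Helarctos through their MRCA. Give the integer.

The MRCA of Gallus and Helarctos is the node subtending (((Castanea,((Pongo,Apis),Helarctos)),Avena),((Gallus,Tremarctos,Streptococcus),Staphylococcus)).
From Gallus up to that node: 3 branches. From Helarctos up to the same node: 4 branches. Total: 3 + 4 = 7.

7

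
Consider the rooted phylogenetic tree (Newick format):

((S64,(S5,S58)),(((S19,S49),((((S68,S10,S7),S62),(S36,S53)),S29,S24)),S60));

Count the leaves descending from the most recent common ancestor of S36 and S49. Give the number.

10

The MRCA of S36 and S49 is the node subtending ((S19,S49),((((S68,S10,S7),S62),(S36,S53)),S29,S24)).
That clade contains 10 terminal taxa: S10, S19, S24, S29, S36, S49, S53, S62, S68, S7.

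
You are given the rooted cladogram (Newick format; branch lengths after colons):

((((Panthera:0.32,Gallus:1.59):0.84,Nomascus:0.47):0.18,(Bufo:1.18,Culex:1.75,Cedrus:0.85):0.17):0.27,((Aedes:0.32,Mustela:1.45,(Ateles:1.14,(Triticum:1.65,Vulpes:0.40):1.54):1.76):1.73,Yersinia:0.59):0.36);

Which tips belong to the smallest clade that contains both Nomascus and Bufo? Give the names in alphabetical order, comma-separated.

Tracing Nomascus: it sits inside ((Panthera,Gallus),Nomascus).
Tracing Bufo: it sits inside (Bufo,Culex,Cedrus).
The smallest clade enclosing both is (((Panthera,Gallus),Nomascus),(Bufo,Culex,Cedrus)); the answer is its 6 terminal taxa in alphabetical order.

Bufo, Cedrus, Culex, Gallus, Nomascus, Panthera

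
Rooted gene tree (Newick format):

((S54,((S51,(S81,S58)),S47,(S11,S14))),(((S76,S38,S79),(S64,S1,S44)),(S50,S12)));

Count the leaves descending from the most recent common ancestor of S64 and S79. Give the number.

The MRCA of S64 and S79 is the node subtending ((S76,S38,S79),(S64,S1,S44)).
That clade contains 6 terminal taxa: S1, S38, S44, S64, S76, S79.

6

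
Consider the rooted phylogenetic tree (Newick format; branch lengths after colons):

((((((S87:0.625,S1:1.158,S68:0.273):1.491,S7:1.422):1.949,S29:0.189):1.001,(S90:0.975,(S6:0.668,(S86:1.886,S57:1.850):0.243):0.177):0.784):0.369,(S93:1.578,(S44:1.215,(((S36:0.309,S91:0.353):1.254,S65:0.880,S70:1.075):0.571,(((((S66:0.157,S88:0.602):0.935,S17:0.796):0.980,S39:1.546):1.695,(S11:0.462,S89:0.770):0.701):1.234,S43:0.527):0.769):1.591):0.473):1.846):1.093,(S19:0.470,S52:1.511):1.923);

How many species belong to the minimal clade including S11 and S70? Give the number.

11

The MRCA of S11 and S70 is the node subtending (((S36,S91),S65,S70),(((((S66,S88),S17),S39),(S11,S89)),S43)).
That clade contains 11 terminal taxa: S11, S17, S36, S39, S43, S65, S66, S70, S88, S89, S91.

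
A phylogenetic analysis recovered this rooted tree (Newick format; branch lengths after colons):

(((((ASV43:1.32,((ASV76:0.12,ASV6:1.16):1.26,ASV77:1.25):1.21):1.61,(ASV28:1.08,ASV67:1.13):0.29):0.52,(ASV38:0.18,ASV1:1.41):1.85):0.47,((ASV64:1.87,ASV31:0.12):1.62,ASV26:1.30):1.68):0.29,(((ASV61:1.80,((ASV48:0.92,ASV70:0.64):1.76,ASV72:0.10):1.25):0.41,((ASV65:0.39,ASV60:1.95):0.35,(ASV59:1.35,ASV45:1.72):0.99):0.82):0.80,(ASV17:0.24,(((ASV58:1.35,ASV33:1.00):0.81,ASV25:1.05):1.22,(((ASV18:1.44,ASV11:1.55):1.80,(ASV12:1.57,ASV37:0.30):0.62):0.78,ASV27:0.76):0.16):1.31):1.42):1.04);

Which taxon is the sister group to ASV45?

ASV45 attaches to the tree at the node subtending (ASV59,ASV45).
The other lineage descending from that same node — the sister group — is the single tip ASV59.

ASV59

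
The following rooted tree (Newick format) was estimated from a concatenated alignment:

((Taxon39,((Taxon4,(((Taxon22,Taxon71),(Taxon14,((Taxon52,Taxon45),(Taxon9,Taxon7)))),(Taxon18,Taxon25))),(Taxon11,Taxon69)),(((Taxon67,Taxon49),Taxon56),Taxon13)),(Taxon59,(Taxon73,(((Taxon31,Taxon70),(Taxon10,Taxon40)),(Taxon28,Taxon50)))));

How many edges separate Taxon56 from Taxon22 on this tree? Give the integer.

9

The MRCA of Taxon56 and Taxon22 is the node subtending (Taxon39,((Taxon4,(((Taxon22,Taxon71),(Taxon14,((Taxon52,Taxon45),(Taxon9,Taxon7)))),(Taxon18,Taxon25))),(Taxon11,Taxon69)),(((Taxon67,Taxon49),Taxon56),Taxon13)).
From Taxon56 up to that node: 3 branches. From Taxon22 up to the same node: 6 branches. Total: 3 + 6 = 9.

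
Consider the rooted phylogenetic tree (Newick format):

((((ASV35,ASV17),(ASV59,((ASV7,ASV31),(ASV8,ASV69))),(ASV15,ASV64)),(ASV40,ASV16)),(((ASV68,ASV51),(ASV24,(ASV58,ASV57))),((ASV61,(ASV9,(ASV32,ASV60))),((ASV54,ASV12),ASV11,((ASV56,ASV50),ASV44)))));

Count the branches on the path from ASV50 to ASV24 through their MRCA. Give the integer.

The MRCA of ASV50 and ASV24 is the node subtending (((ASV68,ASV51),(ASV24,(ASV58,ASV57))),((ASV61,(ASV9,(ASV32,ASV60))),((ASV54,ASV12),ASV11,((ASV56,ASV50),ASV44)))).
From ASV50 up to that node: 5 branches. From ASV24 up to the same node: 3 branches. Total: 5 + 3 = 8.

8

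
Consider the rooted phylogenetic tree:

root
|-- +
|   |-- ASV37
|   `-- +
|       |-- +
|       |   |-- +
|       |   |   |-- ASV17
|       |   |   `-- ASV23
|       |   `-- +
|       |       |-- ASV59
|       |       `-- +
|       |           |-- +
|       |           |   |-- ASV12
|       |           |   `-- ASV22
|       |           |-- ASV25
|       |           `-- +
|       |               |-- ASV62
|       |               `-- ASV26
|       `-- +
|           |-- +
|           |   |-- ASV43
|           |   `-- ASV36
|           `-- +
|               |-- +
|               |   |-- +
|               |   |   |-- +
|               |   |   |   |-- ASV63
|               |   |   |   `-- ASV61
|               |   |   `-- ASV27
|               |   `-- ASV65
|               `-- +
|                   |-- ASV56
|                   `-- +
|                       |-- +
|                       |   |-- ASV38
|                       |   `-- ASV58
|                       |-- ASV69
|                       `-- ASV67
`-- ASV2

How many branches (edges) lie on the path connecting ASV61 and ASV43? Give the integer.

The MRCA of ASV61 and ASV43 is the node subtending ((ASV43,ASV36),((((ASV63,ASV61),ASV27),ASV65),(ASV56,((ASV38,ASV58),ASV69,ASV67)))).
From ASV61 up to that node: 5 branches. From ASV43 up to the same node: 2 branches. Total: 5 + 2 = 7.

7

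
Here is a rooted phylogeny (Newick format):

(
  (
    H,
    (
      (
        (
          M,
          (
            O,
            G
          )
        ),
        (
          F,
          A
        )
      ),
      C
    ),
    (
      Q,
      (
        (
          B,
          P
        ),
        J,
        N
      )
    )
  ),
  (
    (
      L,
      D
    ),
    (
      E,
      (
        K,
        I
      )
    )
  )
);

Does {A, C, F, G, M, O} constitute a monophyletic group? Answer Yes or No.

The most recent common ancestor of these taxa subtends (((M,(O,G)),(F,A)),C).
That clade has exactly 6 tips — every listed taxon and nothing else — so the group is monophyletic.

Yes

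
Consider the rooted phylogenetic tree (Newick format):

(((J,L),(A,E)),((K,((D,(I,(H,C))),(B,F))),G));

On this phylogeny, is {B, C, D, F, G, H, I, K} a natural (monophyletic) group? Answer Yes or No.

Yes

The most recent common ancestor of these taxa subtends ((K,((D,(I,(H,C))),(B,F))),G).
That clade has exactly 8 tips — every listed taxon and nothing else — so the group is monophyletic.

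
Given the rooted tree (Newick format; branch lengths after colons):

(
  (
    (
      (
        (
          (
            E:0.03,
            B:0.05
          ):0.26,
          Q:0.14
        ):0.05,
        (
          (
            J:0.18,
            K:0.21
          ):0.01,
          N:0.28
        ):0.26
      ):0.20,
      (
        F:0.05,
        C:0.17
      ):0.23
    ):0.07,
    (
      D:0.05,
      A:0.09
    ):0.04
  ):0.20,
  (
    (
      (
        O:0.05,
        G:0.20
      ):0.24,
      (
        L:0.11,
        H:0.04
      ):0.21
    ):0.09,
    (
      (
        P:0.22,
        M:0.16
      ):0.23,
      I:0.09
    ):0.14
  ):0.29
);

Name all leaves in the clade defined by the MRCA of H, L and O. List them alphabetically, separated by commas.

G, H, L, O

Tracing H: it sits inside (L,H).
Tracing L: it sits inside (L,H).
Tracing O: it sits inside (O,G).
The smallest clade enclosing all 3 is ((O,G),(L,H)); the answer is its 4 terminal taxa in alphabetical order.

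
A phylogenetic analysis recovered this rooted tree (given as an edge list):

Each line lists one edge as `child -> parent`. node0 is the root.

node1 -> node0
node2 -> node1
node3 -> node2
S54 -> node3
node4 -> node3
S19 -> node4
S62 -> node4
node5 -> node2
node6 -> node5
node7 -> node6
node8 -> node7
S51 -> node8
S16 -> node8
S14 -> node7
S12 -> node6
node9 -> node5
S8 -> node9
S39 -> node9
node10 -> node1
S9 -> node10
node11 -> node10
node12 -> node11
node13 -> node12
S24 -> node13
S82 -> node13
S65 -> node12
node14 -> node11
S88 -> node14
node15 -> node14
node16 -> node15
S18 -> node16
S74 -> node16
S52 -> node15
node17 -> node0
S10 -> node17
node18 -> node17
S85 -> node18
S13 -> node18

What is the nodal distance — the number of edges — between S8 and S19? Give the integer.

6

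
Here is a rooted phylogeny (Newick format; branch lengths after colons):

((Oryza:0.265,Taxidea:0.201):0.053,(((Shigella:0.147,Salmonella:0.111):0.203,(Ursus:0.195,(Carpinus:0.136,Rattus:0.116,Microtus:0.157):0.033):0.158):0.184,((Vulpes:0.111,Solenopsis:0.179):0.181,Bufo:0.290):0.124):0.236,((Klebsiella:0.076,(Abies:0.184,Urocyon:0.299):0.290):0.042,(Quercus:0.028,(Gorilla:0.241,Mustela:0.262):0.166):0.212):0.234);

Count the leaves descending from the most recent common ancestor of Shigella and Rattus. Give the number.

The MRCA of Shigella and Rattus is the node subtending ((Shigella,Salmonella),(Ursus,(Carpinus,Rattus,Microtus))).
That clade contains 6 terminal taxa: Carpinus, Microtus, Rattus, Salmonella, Shigella, Ursus.

6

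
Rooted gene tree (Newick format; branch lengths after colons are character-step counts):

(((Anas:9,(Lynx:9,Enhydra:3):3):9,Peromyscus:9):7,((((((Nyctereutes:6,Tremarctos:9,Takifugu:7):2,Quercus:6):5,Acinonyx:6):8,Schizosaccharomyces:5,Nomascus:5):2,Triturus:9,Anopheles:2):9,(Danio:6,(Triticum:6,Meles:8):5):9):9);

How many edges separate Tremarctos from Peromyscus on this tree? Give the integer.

The MRCA of Tremarctos and Peromyscus is the root of the tree.
From Tremarctos up to that node: 7 branches. From Peromyscus up to the same node: 2 branches. Total: 7 + 2 = 9.

9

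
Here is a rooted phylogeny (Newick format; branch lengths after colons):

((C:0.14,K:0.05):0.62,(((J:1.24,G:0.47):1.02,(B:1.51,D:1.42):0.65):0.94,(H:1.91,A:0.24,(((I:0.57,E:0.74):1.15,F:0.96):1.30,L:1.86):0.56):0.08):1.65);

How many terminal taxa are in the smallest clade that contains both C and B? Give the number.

The MRCA of C and B is the root, so the clade is the entire tree.
That clade contains 12 terminal taxa: A, B, C, D, E, F, G, H, I, J, K, L.

12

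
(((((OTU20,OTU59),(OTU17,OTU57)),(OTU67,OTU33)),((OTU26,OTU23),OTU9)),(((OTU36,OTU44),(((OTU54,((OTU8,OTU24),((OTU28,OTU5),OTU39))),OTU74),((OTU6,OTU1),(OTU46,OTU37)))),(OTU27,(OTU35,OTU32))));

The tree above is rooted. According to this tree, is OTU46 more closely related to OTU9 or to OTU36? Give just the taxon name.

The MRCA of OTU46 and OTU36 subtends ((OTU36,OTU44),(((OTU54,((OTU8,OTU24),((OTU28,OTU5),OTU39))),OTU74),((OTU6,OTU1),(OTU46,OTU37)))) (13 taxa).
The MRCA of OTU46 and OTU9 is the root, subtending the entire tree (25 taxa).
The first is nested inside the second, so OTU46 shares a more recent common ancestor with OTU36.

OTU36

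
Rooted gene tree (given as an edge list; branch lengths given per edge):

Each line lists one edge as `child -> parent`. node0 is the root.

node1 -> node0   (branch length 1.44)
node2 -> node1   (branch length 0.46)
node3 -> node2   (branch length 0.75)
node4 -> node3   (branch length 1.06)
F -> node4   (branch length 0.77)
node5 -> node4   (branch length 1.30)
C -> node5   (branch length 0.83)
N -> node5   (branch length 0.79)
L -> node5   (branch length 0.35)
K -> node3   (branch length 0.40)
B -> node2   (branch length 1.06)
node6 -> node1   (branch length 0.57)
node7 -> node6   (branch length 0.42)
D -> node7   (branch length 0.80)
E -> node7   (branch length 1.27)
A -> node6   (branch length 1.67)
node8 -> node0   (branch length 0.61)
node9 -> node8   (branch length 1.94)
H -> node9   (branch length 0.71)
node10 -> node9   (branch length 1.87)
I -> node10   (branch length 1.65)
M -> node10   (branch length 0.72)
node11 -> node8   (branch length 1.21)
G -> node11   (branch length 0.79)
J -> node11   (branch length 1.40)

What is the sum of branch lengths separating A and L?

6.16

The path runs A → … → MRCA → … → L; the MRCA is the node subtending ((((F,(C,N,L)),K),B),((D,E),A)).
Branch lengths along that path: 1.67 + 0.57 + 0.46 + 0.75 + 1.06 + 1.30 + 0.35 = 6.16.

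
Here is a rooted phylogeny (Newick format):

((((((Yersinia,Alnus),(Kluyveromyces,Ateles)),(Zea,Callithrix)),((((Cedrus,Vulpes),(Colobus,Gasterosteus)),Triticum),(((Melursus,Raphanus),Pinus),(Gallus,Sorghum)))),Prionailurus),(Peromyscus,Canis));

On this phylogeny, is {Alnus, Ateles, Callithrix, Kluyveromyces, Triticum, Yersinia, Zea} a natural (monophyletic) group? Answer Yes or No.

The MRCA of the listed taxa subtends ((((Yersinia,Alnus),(Kluyveromyces,Ateles)),(Zea,Callithrix)),((((Cedrus,Vulpes),(Colobus,Gasterosteus)),Triticum),(((Melursus,Raphanus),Pinus),(Gallus,Sorghum)))).
That clade also contains Cedrus, Colobus, Gallus, Gasterosteus, Melursus, Pinus, Raphanus, Sorghum, Vulpes, which are not in the proposed group, so the group is not monophyletic.

No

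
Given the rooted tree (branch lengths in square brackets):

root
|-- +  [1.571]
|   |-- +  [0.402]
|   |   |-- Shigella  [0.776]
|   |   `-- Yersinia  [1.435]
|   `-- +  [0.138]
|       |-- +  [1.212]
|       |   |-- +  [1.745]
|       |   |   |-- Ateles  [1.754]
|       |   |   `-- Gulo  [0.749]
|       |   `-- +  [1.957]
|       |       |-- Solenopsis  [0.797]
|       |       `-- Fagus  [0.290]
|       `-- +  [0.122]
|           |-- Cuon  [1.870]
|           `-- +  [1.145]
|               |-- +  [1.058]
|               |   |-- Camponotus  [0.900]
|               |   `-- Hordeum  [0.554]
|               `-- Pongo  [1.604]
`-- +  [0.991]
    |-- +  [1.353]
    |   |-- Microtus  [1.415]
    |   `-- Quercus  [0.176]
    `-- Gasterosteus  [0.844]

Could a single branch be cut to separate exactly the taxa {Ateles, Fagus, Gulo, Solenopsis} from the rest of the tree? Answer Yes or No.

Yes

The most recent common ancestor of these taxa subtends ((Ateles,Gulo),(Solenopsis,Fagus)).
That clade has exactly 4 tips — every listed taxon and nothing else — so the group is monophyletic.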